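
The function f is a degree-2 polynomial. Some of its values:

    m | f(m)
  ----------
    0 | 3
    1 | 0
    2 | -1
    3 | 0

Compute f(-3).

24

Write f(m) = am² + bm + c; the 4 given values yield a linear system in the 3 coefficients.
Solving, f(m) = m² - 4m + 3.
Then f(-3) = 24.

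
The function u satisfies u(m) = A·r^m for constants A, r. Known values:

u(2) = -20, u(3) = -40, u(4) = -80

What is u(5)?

-160

Consecutive ratio: -40/(-20) = 2, and -80/(-40) = 2, so r = 2.
Then A·2^2 = -20 gives A = -5, and u(m) = -5·2^m.
u(5) = -5·2^5 = -160.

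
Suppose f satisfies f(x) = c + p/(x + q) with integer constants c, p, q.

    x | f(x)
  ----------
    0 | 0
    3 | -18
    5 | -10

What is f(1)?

(f(x) − c)(x + q) = p for each data point; the three points give a linear system in c and q, then p follows.
Solving: c = -6, q = -2, p = -12, so f(x) = -6 − 12/(x − 2).
Then f(1) = -6 − 12/(-1) = 6.

6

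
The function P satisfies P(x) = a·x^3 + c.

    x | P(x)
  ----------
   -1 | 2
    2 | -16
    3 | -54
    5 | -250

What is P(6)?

-432

From P(-1) = 2 and P(2) = -16: -1a + c = 2 and 8a + c = -16.
Subtracting: 9a = -18, so a = -2; then c = 2 − (-2)·(-1) = 0.
So P(x) = -2x³ + 0, and P(6) = -432.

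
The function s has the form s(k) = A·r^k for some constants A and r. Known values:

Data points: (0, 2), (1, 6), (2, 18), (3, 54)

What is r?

Consecutive ratio: 6/2 = 3, and 18/6 = 3, so r = 3.
Then A·3^0 = 2 gives A = 2, and s(k) = 2·3^k.

3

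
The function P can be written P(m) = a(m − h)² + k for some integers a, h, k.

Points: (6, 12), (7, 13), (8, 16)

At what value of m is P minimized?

6

First differences 1, 3; second difference 2 = 2a, so a = 1.
Expanding, the m-coefficient is −2ah = -2h; matching it to the data gives h = 6, and then k = 12.
So P(m) = 1(m − 6)² + 12.
Hence h = 6.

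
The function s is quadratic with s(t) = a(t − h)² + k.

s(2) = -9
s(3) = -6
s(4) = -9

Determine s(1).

-18

First differences 3, -3; second difference -6 = 2a, so a = -3.
Expanding, the t-coefficient is −2ah = 6h; matching it to the data gives h = 3, and then k = -6.
So s(t) = -3(t − 3)² − 6.
s(1) = -3·(-2)² − 6 = -18.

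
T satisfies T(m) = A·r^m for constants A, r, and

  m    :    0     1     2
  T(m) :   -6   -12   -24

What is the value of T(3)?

-48

Consecutive ratio: -12/(-6) = 2, and -24/(-12) = 2, so r = 2.
Then A·2^0 = -6 gives A = -6, and T(m) = -6·2^m.
T(3) = -6·2^3 = -48.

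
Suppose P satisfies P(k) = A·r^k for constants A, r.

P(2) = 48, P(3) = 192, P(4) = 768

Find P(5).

Consecutive ratio: 192/48 = 4, and 768/192 = 4, so r = 4.
Then A·4^2 = 48 gives A = 3, and P(k) = 3·4^k.
P(5) = 3·4^5 = 3072.

3072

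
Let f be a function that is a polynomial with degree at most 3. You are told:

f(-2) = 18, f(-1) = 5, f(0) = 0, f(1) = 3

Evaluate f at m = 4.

First differences: -13, -5, 3. Second differences: 8, 8.
Level-2 differences are constant, so f has degree 2.
Fitting a degree-2 polynomial gives f(m) = 4m² - m.
Then f(4) = 60.

60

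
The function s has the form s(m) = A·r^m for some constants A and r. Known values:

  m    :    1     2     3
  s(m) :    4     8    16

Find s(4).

Consecutive ratio: 8/4 = 2, and 16/8 = 2, so r = 2.
Then A·2^1 = 4 gives A = 2, and s(m) = 2·2^m.
s(4) = 2·2^4 = 32.

32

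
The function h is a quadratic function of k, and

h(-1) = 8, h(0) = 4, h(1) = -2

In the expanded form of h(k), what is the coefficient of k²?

Write h(k) = ak² + bk + c; the 3 given values yield a linear system in the 3 coefficients.
Solving, h(k) = -k² - 5k + 4.
The coefficient of k² is -1.

-1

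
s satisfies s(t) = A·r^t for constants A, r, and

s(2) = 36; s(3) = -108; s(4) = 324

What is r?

-3

Consecutive ratio: -108/36 = -3, and 324/(-108) = -3, so r = -3.
Then A·(-3)^2 = 36 gives A = 4, and s(t) = 4·(-3)^t.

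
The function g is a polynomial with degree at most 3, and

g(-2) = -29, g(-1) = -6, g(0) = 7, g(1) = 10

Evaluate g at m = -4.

-105

Write g(m) = am³ + bm² + cm + d; the 4 given values yield a linear system in the 4 coefficients.
Solving, the leading coefficient vanishes, and g(m) = -5m² + 8m + 7.
Then g(-4) = -105.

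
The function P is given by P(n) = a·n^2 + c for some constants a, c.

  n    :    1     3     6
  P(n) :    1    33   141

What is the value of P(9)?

321

From P(1) = 1 and P(3) = 33: 1a + c = 1 and 9a + c = 33.
Subtracting: 8a = 32, so a = 4; then c = 1 − 4·1 = -3.
So P(n) = 4n² − 3, and P(9) = 321.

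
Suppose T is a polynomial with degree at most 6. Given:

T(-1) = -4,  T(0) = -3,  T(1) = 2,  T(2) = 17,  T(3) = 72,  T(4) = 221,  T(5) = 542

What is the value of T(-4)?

Write T(k) = ak^6 + bk^5 + ck^4 + dk³ + ek² + pk + q; the 7 given values yield a linear system in the 7 coefficients.
Solving, the top 2 coefficients vanish, and T(k) = k^4 - k³ + k² + 4k - 3.
Then T(-4) = 317.

317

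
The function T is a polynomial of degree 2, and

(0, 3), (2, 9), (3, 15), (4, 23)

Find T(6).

45

Write T(m) = am² + bm + c; the 4 given values yield a linear system in the 3 coefficients.
Solving, T(m) = m² + m + 3.
Then T(6) = 45.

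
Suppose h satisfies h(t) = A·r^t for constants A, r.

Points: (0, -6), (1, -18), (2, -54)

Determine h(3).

-162

Consecutive ratio: -18/(-6) = 3, and -54/(-18) = 3, so r = 3.
Then A·3^0 = -6 gives A = -6, and h(t) = -6·3^t.
h(3) = -6·3^3 = -162.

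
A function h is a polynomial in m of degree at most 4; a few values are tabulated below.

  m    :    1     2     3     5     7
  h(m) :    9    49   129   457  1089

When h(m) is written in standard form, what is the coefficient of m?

2

Write h(m) = am^4 + bm³ + cm² + dm + e; the 5 given values yield a linear system in the 5 coefficients.
Solving, the leading coefficient vanishes, and h(m) = 2m³ + 8m² + 2m - 3.
The coefficient of m is 2.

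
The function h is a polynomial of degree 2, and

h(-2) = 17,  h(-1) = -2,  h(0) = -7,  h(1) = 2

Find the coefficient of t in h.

2

First differences: -19, -5, 9. Second differences: 14, 14.
Level-2 differences are constant, so h has degree 2.
Fitting a degree-2 polynomial gives h(t) = 7t² + 2t - 7.
The coefficient of t is 2.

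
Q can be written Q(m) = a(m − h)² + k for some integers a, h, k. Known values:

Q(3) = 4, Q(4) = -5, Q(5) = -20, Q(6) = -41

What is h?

2

First differences -9, -15, -21; second difference -6 = 2a, so a = -3.
Expanding, the m-coefficient is −2ah = 6h; matching it to the data gives h = 2, and then k = 7.
So Q(m) = -3(m − 2)² + 7.
Hence h = 2.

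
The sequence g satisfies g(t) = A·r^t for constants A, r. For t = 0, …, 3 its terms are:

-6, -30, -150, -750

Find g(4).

-3750

Consecutive ratio: -30/(-6) = 5, and -150/(-30) = 5, so r = 5.
Then A·5^0 = -6 gives A = -6, and g(t) = -6·5^t.
g(4) = -6·5^4 = -3750.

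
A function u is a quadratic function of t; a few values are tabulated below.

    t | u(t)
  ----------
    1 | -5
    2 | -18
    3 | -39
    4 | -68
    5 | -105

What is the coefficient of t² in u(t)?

-4

First differences: -13, -21, -29, -37. Second differences: -8, -8, -8.
Level-2 differences are constant, so u has degree 2.
Fitting a degree-2 polynomial gives u(t) = -4t² - t.
The coefficient of t² is -4.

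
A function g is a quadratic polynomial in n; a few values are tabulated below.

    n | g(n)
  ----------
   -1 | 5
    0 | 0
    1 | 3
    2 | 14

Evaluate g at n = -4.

68

First differences: -5, 3, 11. Second differences: 8, 8.
Level-2 differences are constant, so g has degree 2.
Fitting a degree-2 polynomial gives g(n) = 4n² - n.
Then g(-4) = 68.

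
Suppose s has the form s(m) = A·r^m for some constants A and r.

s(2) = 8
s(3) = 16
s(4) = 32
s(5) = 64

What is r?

2

Consecutive ratio: 16/8 = 2, and 32/16 = 2, so r = 2.
Then A·2^2 = 8 gives A = 2, and s(m) = 2·2^m.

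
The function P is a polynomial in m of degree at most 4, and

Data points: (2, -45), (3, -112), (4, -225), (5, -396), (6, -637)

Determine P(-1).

First differences: -67, -113, -171, -241. Second differences: -46, -58, -70. Third differences: -12, -12.
Level-3 differences are constant, so P has degree 3.
Fitting a degree-3 polynomial gives P(m) = -2m³ - 5m² - 4m - 1.
Then P(-1) = 0.

0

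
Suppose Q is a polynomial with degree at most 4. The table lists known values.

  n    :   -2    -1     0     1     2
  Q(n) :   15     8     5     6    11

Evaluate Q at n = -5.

60

First differences: -7, -3, 1, 5. Second differences: 4, 4, 4.
Level-2 differences are constant, so Q has degree 2.
Fitting a degree-2 polynomial gives Q(n) = 2n² - n + 5.
Then Q(-5) = 60.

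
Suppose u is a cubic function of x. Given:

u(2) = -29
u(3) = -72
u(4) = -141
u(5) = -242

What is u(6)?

Write u(x) = ax³ + bx² + cx + d; the 4 given values yield a linear system in the 4 coefficients.
Solving, u(x) = -x³ - 4x² - 4x + 3.
Then u(6) = -381.

-381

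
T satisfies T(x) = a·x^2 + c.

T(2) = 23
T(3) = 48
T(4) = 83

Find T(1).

8

From T(2) = 23 and T(3) = 48: 4a + c = 23 and 9a + c = 48.
Subtracting: 5a = 25, so a = 5; then c = 23 − 5·4 = 3.
So T(x) = 5x² + 3, and T(1) = 8.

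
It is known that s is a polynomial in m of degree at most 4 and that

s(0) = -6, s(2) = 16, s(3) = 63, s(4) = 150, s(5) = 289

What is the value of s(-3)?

Write s(m) = am^4 + bm³ + cm² + dm + e; the 5 given values yield a linear system in the 5 coefficients.
Solving, the leading coefficient vanishes, and s(m) = 2m³ + 2m² - m - 6.
Then s(-3) = -39.

-39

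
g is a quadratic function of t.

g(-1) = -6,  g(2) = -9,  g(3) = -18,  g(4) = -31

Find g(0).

-3

Write g(t) = at² + bt + c; the 4 given values yield a linear system in the 3 coefficients.
Solving, g(t) = -2t² + t - 3.
Then g(0) = -3.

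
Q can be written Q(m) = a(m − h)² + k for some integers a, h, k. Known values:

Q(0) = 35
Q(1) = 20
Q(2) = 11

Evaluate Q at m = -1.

First differences -15, -9; second difference 6 = 2a, so a = 3.
Expanding, the m-coefficient is −2ah = -6h; matching it to the data gives h = 3, and then k = 8.
So Q(m) = 3(m − 3)² + 8.
Q(-1) = 3·(-4)² + 8 = 56.

56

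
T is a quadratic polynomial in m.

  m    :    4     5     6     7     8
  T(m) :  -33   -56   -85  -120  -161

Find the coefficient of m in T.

First differences: -23, -29, -35, -41. Second differences: -6, -6, -6.
Level-2 differences are constant, so T has degree 2.
Fitting a degree-2 polynomial gives T(m) = -3m² + 4m - 1.
The coefficient of m is 4.

4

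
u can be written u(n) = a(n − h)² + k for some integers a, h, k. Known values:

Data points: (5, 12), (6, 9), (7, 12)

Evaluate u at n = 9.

First differences -3, 3; second difference 6 = 2a, so a = 3.
Expanding, the n-coefficient is −2ah = -6h; matching it to the data gives h = 6, and then k = 9.
So u(n) = 3(n − 6)² + 9.
u(9) = 3·3² + 9 = 36.

36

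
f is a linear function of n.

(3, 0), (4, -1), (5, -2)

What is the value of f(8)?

Write f(n) = an + b; the 3 given values yield a linear system in the 2 coefficients.
Solving, f(n) = -n + 3.
Then f(8) = -5.

-5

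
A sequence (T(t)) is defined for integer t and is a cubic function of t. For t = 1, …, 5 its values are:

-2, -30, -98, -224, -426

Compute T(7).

First differences: -28, -68, -126, -202. Second differences: -40, -58, -76. Third differences: -18, -18.
Level-3 differences are constant, so T has degree 3.
Fitting a degree-3 polynomial gives T(t) = -3t³ - 2t² - t + 4.
Then T(7) = -1130.

-1130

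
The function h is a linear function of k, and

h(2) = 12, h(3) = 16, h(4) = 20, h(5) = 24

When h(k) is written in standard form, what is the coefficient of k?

4

First differences: 4, 4, 4.
Level-1 differences are constant, so h has degree 1.
Fitting a degree-1 polynomial gives h(k) = 4k + 4.
The coefficient of k is 4.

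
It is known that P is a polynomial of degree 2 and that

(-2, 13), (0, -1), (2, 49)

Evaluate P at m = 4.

Write P(m) = am² + bm + c; the 3 given values yield a linear system in the 3 coefficients.
Solving, P(m) = 8m² + 9m - 1.
Then P(4) = 163.

163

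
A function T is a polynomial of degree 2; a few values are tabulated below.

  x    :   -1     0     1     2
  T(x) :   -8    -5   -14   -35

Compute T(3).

-68

Write T(x) = ax² + bx + c; the 4 given values yield a linear system in the 3 coefficients.
Solving, T(x) = -6x² - 3x - 5.
Then T(3) = -68.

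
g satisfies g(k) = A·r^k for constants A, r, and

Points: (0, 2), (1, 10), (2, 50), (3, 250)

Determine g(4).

Consecutive ratio: 10/2 = 5, and 50/10 = 5, so r = 5.
Then A·5^0 = 2 gives A = 2, and g(k) = 2·5^k.
g(4) = 2·5^4 = 1250.

1250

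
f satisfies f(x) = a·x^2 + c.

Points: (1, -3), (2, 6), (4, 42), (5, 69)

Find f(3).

From f(1) = -3 and f(2) = 6: 1a + c = -3 and 4a + c = 6.
Subtracting: 3a = 9, so a = 3; then c = -3 − 3·1 = -6.
So f(x) = 3x² − 6, and f(3) = 21.

21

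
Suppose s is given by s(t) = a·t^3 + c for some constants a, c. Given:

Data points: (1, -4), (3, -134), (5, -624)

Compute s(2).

-39

From s(1) = -4 and s(3) = -134: 1a + c = -4 and 27a + c = -134.
Subtracting: 26a = -130, so a = -5; then c = -4 − (-5)·1 = 1.
So s(t) = -5t³ + 1, and s(2) = -39.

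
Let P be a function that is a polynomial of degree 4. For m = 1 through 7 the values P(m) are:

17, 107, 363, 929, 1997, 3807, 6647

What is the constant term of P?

-3

First differences: 90, 256, 566, 1068, 1810, 2840. Second differences: 166, 310, 502, 742, 1030. Third differences: 144, 192, 240, 288. Fourth differences: 48, 48, 48.
Level-4 differences are constant, so P has degree 4.
Fitting a degree-4 polynomial gives P(m) = 2m^4 + 4m³ + 9m² + 5m - 3.
The constant term is P(0) = -3.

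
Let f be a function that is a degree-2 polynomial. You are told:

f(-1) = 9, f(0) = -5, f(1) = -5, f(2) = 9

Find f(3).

Write f(m) = am² + bm + c; the 4 given values yield a linear system in the 3 coefficients.
Solving, f(m) = 7m² - 7m - 5.
Then f(3) = 37.

37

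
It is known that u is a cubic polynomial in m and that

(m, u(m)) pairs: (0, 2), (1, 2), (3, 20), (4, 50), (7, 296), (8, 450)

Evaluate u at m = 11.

1212

Write u(m) = am³ + bm² + cm + d; the 6 given values yield a linear system in the 4 coefficients.
Solving, u(m) = m³ - m² + 2.
Then u(11) = 1212.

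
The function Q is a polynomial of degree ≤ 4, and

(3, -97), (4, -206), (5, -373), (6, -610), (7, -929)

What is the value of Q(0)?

Write Q(n) = an^4 + bn³ + cn² + dn + e; the 5 given values yield a linear system in the 5 coefficients.
Solving, the leading coefficient vanishes, and Q(n) = -2n³ - 5n² + 2.
Then Q(0) = 2.

2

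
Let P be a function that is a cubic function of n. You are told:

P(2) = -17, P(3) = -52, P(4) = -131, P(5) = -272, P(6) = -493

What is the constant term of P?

-7

First differences: -35, -79, -141, -221. Second differences: -44, -62, -80. Third differences: -18, -18.
Level-3 differences are constant, so P has degree 3.
Fitting a degree-3 polynomial gives P(n) = -3n³ + 5n² - 3n - 7.
The constant term is P(0) = -7.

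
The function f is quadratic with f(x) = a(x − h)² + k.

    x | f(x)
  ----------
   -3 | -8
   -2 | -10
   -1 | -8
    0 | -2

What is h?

First differences -2, 2, 6; second difference 4 = 2a, so a = 2.
Expanding, the x-coefficient is −2ah = -4h; matching it to the data gives h = -2, and then k = -10.
So f(x) = 2(x + 2)² − 10.
Hence h = -2.

-2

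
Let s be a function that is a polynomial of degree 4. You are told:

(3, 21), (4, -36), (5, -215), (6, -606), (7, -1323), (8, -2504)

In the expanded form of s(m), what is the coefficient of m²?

0

First differences: -57, -179, -391, -717, -1181. Second differences: -122, -212, -326, -464. Third differences: -90, -114, -138. Fourth differences: -24, -24.
Level-4 differences are constant, so s has degree 4.
Fitting a degree-4 polynomial gives s(m) = -m^4 + 3m³ + 7m.
The coefficient of m² is 0.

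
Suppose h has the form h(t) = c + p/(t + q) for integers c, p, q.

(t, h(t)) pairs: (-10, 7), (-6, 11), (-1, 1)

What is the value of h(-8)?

(h(t) − c)(t + q) = p for each data point; the three points give a linear system in c and q, then p follows.
Solving: c = 5, q = 4, p = -12, so h(t) = 5 − 12/(t + 4).
Then h(-8) = 5 − 12/(-4) = 8.

8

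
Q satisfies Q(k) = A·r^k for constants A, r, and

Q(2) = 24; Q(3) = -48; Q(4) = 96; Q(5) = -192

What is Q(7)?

Consecutive ratio: -48/24 = -2, and 96/(-48) = -2, so r = -2.
Then A·(-2)^2 = 24 gives A = 6, and Q(k) = 6·(-2)^k.
Q(7) = 6·(-2)^7 = -768.

-768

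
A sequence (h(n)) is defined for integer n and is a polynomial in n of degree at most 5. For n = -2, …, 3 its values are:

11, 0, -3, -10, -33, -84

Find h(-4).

105

Write h(n) = an^5 + bn^4 + cn³ + dn² + en + p; the 6 given values yield a linear system in the 6 coefficients.
Solving, the top 2 coefficients vanish, and h(n) = -2n³ - 2n² - 3n - 3.
Then h(-4) = 105.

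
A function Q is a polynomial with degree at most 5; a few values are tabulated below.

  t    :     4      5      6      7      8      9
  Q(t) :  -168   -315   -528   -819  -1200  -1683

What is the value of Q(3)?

-75

First differences: -147, -213, -291, -381, -483. Second differences: -66, -78, -90, -102. Third differences: -12, -12, -12.
Level-3 differences are constant, so Q has degree 3.
Fitting a degree-3 polynomial gives Q(t) = -2t³ - 3t² + 2t.
Then Q(3) = -75.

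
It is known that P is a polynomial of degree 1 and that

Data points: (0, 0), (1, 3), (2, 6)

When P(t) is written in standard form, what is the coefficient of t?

First differences: 3, 3.
Level-1 differences are constant, so P has degree 1.
Fitting a degree-1 polynomial gives P(t) = 3t.
The coefficient of t is 3.

3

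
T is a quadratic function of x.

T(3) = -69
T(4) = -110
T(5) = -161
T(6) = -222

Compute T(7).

-293

Write T(x) = ax² + bx + c; the 4 given values yield a linear system in the 3 coefficients.
Solving, T(x) = -5x² - 6x - 6.
Then T(7) = -293.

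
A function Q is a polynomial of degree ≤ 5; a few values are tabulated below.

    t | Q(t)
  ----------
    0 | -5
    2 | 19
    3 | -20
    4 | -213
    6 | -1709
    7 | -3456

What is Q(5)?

Write Q(t) = at^5 + bt^4 + ct³ + dt² + et + p; the 6 given values yield a linear system in the 6 coefficients.
Solving, the leading coefficient vanishes, and Q(t) = -2t^4 + 3t³ + 6t² + 4t - 5.
Then Q(5) = -710.

-710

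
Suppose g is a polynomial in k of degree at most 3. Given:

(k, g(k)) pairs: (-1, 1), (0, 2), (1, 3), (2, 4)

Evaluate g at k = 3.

First differences: 1, 1, 1.
Level-1 differences are constant, so g has degree 1.
Fitting a degree-1 polynomial gives g(k) = k + 2.
Then g(3) = 5.

5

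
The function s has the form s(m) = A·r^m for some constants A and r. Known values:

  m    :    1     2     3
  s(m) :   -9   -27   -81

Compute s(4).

Consecutive ratio: -27/(-9) = 3, and -81/(-27) = 3, so r = 3.
Then A·3^1 = -9 gives A = -3, and s(m) = -3·3^m.
s(4) = -3·3^4 = -243.

-243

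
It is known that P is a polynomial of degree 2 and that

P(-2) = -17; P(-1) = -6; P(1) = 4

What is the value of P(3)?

-2

Write P(k) = ak² + bk + c; the 3 given values yield a linear system in the 3 coefficients.
Solving, P(k) = -2k² + 5k + 1.
Then P(3) = -2.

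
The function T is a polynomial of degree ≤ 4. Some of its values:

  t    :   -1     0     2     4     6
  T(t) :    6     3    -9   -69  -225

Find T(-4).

Write T(t) = at^4 + bt³ + ct² + dt + e; the 5 given values yield a linear system in the 5 coefficients.
Solving, the leading coefficient vanishes, and T(t) = -t³ - 2t + 3.
Then T(-4) = 75.

75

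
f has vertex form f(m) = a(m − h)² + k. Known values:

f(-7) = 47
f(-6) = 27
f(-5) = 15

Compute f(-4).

11

First differences -20, -12; second difference 8 = 2a, so a = 4.
Expanding, the m-coefficient is −2ah = -8h; matching it to the data gives h = -4, and then k = 11.
So f(m) = 4(m + 4)² + 11.
f(-4) = 4·0² + 11 = 11.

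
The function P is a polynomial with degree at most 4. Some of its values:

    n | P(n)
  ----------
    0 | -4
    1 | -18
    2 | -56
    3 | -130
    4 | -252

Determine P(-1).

Write P(n) = an^4 + bn³ + cn² + dn + e; the 5 given values yield a linear system in the 5 coefficients.
Solving, the leading coefficient vanishes, and P(n) = -2n³ - 6n² - 6n - 4.
Then P(-1) = -2.

-2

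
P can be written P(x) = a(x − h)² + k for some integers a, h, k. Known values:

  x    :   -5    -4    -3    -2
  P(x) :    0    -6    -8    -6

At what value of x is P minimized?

First differences -6, -2, 2; second difference 4 = 2a, so a = 2.
Expanding, the x-coefficient is −2ah = -4h; matching it to the data gives h = -3, and then k = -8.
So P(x) = 2(x + 3)² − 8.
Hence h = -3.

-3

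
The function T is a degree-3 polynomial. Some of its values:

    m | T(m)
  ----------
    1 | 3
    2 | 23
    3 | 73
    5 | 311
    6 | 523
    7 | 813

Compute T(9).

Write T(m) = am³ + bm² + cm + d; the 6 given values yield a linear system in the 4 coefficients.
Solving, T(m) = 2m³ + 3m² - 3m + 1.
Then T(9) = 1675.

1675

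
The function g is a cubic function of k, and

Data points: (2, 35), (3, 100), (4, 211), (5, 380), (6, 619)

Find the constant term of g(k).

First differences: 65, 111, 169, 239. Second differences: 46, 58, 70. Third differences: 12, 12.
Level-3 differences are constant, so g has degree 3.
Fitting a degree-3 polynomial gives g(k) = 2k³ + 5k² + 2k - 5.
The constant term is g(0) = -5.

-5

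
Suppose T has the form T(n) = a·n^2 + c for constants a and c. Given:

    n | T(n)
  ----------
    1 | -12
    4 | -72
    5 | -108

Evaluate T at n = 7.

-204

From T(1) = -12 and T(4) = -72: 1a + c = -12 and 16a + c = -72.
Subtracting: 15a = -60, so a = -4; then c = -12 − (-4)·1 = -8.
So T(n) = -4n² − 8, and T(7) = -204.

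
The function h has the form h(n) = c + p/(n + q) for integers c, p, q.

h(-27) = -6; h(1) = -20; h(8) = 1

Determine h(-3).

(h(n) − c)(n + q) = p for each data point; the three points give a linear system in c and q, then p follows.
Solving: c = -5, q = -3, p = 30, so h(n) = -5 + 30/(n − 3).
Then h(-3) = -5 + 30/(-6) = -10.

-10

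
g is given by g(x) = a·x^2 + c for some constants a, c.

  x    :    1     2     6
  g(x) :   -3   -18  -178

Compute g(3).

-43

From g(1) = -3 and g(2) = -18: 1a + c = -3 and 4a + c = -18.
Subtracting: 3a = -15, so a = -5; then c = -3 − (-5)·1 = 2.
So g(x) = -5x² + 2, and g(3) = -43.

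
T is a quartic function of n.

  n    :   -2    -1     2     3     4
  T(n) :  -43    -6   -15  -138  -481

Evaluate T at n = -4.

-537

Write T(n) = an^4 + bn³ + cn² + dn + e; the 5 given values yield a linear system in the 5 coefficients.
Solving, T(n) = -2n^4 + 7n + 3.
Then T(-4) = -537.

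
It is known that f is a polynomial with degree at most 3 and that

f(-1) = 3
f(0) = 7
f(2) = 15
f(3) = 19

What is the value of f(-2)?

Write f(n) = an³ + bn² + cn + d; the 4 given values yield a linear system in the 4 coefficients.
Solving, the top 2 coefficients vanish, and f(n) = 4n + 7.
Then f(-2) = -1.

-1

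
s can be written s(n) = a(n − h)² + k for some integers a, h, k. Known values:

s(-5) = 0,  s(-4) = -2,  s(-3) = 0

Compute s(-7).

16

First differences -2, 2; second difference 4 = 2a, so a = 2.
Expanding, the n-coefficient is −2ah = -4h; matching it to the data gives h = -4, and then k = -2.
So s(n) = 2(n + 4)² − 2.
s(-7) = 2·(-3)² − 2 = 16.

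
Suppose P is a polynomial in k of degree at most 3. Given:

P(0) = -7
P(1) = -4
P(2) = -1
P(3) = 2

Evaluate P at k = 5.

First differences: 3, 3, 3.
Level-1 differences are constant, so P has degree 1.
Fitting a degree-1 polynomial gives P(k) = 3k - 7.
Then P(5) = 8.

8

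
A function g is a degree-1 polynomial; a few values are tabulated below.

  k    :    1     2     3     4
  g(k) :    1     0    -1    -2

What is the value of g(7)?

First differences: -1, -1, -1.
Level-1 differences are constant, so g has degree 1.
Fitting a degree-1 polynomial gives g(k) = -k + 2.
Then g(7) = -5.

-5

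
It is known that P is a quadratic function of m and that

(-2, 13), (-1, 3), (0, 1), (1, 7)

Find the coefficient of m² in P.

Write P(m) = am² + bm + c; the 4 given values yield a linear system in the 3 coefficients.
Solving, P(m) = 4m² + 2m + 1.
The coefficient of m² is 4.

4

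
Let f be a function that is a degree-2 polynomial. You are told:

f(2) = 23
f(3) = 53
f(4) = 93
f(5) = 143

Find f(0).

-7

First differences: 30, 40, 50. Second differences: 10, 10.
Level-2 differences are constant, so f has degree 2.
Fitting a degree-2 polynomial gives f(n) = 5n² + 5n - 7.
Then f(0) = -7.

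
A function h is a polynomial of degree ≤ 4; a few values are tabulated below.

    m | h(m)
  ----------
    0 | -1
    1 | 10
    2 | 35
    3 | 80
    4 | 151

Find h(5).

254

First differences: 11, 25, 45, 71. Second differences: 14, 20, 26. Third differences: 6, 6.
Level-3 differences are constant, so h has degree 3.
Fitting a degree-3 polynomial gives h(m) = m³ + 4m² + 6m - 1.
Then h(5) = 254.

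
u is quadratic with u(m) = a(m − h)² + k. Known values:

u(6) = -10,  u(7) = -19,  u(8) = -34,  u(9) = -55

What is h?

5

First differences -9, -15, -21; second difference -6 = 2a, so a = -3.
Expanding, the m-coefficient is −2ah = 6h; matching it to the data gives h = 5, and then k = -7.
So u(m) = -3(m − 5)² − 7.
Hence h = 5.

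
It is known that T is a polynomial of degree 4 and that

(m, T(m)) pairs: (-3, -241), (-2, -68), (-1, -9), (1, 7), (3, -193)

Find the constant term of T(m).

8

Write T(m) = am^4 + bm³ + cm² + dm + e; the 5 given values yield a linear system in the 5 coefficients.
Solving, T(m) = -2m^4 - 7m² + 8m + 8.
The constant term is T(0) = 8.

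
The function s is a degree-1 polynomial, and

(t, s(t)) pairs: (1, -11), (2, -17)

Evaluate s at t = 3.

-23

Write s(t) = at + b; the 2 given values yield a linear system in the 2 coefficients.
Solving, s(t) = -6t - 5.
Then s(3) = -23.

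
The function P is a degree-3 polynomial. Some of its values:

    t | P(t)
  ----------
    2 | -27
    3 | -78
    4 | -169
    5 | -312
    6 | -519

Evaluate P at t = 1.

First differences: -51, -91, -143, -207. Second differences: -40, -52, -64. Third differences: -12, -12.
Level-3 differences are constant, so P has degree 3.
Fitting a degree-3 polynomial gives P(t) = -2t³ - 2t² - 3t + 3.
Then P(1) = -4.

-4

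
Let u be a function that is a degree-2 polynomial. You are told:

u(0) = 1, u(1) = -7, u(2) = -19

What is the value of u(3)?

Write u(x) = ax² + bx + c; the 3 given values yield a linear system in the 3 coefficients.
Solving, u(x) = -2x² - 6x + 1.
Then u(3) = -35.

-35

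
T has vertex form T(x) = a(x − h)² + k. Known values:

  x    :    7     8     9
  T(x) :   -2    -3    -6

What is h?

First differences -1, -3; second difference -2 = 2a, so a = -1.
Expanding, the x-coefficient is −2ah = 2h; matching it to the data gives h = 7, and then k = -2.
So T(x) = -1(x − 7)² − 2.
Hence h = 7.

7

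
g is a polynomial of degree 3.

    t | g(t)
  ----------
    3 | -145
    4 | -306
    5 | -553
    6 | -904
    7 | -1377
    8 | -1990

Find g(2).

Write g(t) = at³ + bt² + ct + d; the 6 given values yield a linear system in the 4 coefficients.
Solving, g(t) = -3t³ - 7t² - t + 2.
Then g(2) = -52.

-52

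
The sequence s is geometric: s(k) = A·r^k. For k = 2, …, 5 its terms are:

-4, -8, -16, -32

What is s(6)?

Consecutive ratio: -8/(-4) = 2, and -16/(-8) = 2, so r = 2.
Then A·2^2 = -4 gives A = -1, and s(k) = -1·2^k.
s(6) = -1·2^6 = -64.

-64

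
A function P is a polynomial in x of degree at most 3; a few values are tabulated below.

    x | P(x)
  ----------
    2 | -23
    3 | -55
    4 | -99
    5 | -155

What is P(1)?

First differences: -32, -44, -56. Second differences: -12, -12.
Level-2 differences are constant, so P has degree 2.
Fitting a degree-2 polynomial gives P(x) = -6x² - 2x + 5.
Then P(1) = -3.

-3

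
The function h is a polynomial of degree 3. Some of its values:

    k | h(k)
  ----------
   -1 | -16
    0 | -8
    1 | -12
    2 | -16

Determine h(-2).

-48

Write h(k) = ak³ + bk² + ck + d; the 4 given values yield a linear system in the 4 coefficients.
Solving, h(k) = 2k³ - 6k² - 8.
Then h(-2) = -48.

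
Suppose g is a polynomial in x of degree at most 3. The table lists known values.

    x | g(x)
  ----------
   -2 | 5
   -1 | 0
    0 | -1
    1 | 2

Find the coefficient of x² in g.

Write g(x) = ax³ + bx² + cx + d; the 4 given values yield a linear system in the 4 coefficients.
Solving, the leading coefficient vanishes, and g(x) = 2x² + x - 1.
The coefficient of x² is 2.

2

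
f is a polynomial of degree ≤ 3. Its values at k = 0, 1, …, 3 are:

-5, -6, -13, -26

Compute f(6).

First differences: -1, -7, -13. Second differences: -6, -6.
Level-2 differences are constant, so f has degree 2.
Fitting a degree-2 polynomial gives f(k) = -3k² + 2k - 5.
Then f(6) = -101.

-101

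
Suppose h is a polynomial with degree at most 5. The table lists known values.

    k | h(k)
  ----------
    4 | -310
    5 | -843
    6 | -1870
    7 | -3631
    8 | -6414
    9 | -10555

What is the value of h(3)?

First differences: -533, -1027, -1761, -2783, -4141. Second differences: -494, -734, -1022, -1358. Third differences: -240, -288, -336. Fourth differences: -48, -48.
Level-4 differences are constant, so h has degree 4.
Fitting a degree-4 polynomial gives h(k) = -2k^4 + 4k³ - 5k² + 6k + 2.
Then h(3) = -79.

-79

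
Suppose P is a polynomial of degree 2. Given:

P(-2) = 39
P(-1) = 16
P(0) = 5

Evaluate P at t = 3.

Write P(t) = at² + bt + c; the 3 given values yield a linear system in the 3 coefficients.
Solving, P(t) = 6t² - 5t + 5.
Then P(3) = 44.

44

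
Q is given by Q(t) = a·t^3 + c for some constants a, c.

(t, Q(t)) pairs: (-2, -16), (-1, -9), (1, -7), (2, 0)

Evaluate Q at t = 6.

208

From Q(-2) = -16 and Q(-1) = -9: -8a + c = -16 and -1a + c = -9.
Subtracting: 7a = 7, so a = 1; then c = -16 − 1·(-8) = -8.
So Q(t) = 1t³ − 8, and Q(6) = 208.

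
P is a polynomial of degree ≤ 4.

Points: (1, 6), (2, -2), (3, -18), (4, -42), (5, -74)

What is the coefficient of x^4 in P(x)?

First differences: -8, -16, -24, -32. Second differences: -8, -8, -8.
Level-2 differences are constant, so P has degree 2.
Fitting a degree-2 polynomial gives P(x) = -4x² + 4x + 6.
The coefficient of x^4 is 0.

0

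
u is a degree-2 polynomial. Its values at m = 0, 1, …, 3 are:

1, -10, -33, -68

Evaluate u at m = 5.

-174

Write u(m) = am² + bm + c; the 4 given values yield a linear system in the 3 coefficients.
Solving, u(m) = -6m² - 5m + 1.
Then u(5) = -174.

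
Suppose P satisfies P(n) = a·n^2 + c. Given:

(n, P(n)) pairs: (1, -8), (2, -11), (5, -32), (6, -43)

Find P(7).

-56

From P(1) = -8 and P(2) = -11: 1a + c = -8 and 4a + c = -11.
Subtracting: 3a = -3, so a = -1; then c = -8 − (-1)·1 = -7.
So P(n) = -1n² − 7, and P(7) = -56.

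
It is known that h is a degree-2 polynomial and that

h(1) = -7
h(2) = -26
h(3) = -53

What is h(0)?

4

Write h(n) = an² + bn + c; the 3 given values yield a linear system in the 3 coefficients.
Solving, h(n) = -4n² - 7n + 4.
Then h(0) = 4.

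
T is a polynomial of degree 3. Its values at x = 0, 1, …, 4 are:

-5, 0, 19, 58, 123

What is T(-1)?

First differences: 5, 19, 39, 65. Second differences: 14, 20, 26. Third differences: 6, 6.
Level-3 differences are constant, so T has degree 3.
Fitting a degree-3 polynomial gives T(x) = x³ + 4x² - 5.
Then T(-1) = -2.

-2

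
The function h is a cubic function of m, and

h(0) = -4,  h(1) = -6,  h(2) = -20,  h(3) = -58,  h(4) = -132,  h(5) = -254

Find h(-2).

First differences: -2, -14, -38, -74, -122. Second differences: -12, -24, -36, -48. Third differences: -12, -12, -12.
Level-3 differences are constant, so h has degree 3.
Fitting a degree-3 polynomial gives h(m) = -2m³ - 4.
Then h(-2) = 12.

12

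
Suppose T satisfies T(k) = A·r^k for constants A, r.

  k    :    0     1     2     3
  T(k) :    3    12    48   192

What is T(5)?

3072

Consecutive ratio: 12/3 = 4, and 48/12 = 4, so r = 4.
Then A·4^0 = 3 gives A = 3, and T(k) = 3·4^k.
T(5) = 3·4^5 = 3072.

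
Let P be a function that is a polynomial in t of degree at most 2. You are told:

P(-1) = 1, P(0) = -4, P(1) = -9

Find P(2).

-14

Write P(t) = at² + bt + c; the 3 given values yield a linear system in the 3 coefficients.
Solving, the leading coefficient vanishes, and P(t) = -5t - 4.
Then P(2) = -14.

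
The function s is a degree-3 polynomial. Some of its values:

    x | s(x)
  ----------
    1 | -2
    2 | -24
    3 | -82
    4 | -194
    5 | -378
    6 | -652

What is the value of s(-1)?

First differences: -22, -58, -112, -184, -274. Second differences: -36, -54, -72, -90. Third differences: -18, -18, -18.
Level-3 differences are constant, so s has degree 3.
Fitting a degree-3 polynomial gives s(x) = -3x³ - x + 2.
Then s(-1) = 6.

6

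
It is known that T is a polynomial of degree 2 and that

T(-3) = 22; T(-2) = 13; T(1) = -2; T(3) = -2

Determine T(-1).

6

Write T(x) = ax² + bx + c; the 4 given values yield a linear system in the 3 coefficients.
Solving, T(x) = x² - 4x + 1.
Then T(-1) = 6.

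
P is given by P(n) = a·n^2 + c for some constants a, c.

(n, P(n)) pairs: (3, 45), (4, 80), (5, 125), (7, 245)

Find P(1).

5

From P(3) = 45 and P(4) = 80: 9a + c = 45 and 16a + c = 80.
Subtracting: 7a = 35, so a = 5; then c = 45 − 5·9 = 0.
So P(n) = 5n² + 0, and P(1) = 5.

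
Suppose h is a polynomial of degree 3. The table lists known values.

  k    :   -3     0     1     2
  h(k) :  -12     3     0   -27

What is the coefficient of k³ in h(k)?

Write h(k) = ak³ + bk² + ck + d; the 4 given values yield a linear system in the 4 coefficients.
Solving, h(k) = -2k³ - 6k² + 5k + 3.
The coefficient of k³ is -2.

-2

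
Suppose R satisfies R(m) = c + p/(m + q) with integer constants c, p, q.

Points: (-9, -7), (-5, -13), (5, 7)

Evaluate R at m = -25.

(R(m) − c)(m + q) = p for each data point; the three points give a linear system in c and q, then p follows.
Solving: c = -1, q = 1, p = 48, so R(m) = -1 + 48/(m + 1).
Then R(-25) = -1 + 48/(-24) = -3.

-3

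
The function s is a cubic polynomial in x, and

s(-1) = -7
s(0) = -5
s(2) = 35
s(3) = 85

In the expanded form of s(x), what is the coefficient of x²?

Write s(x) = ax³ + bx² + cx + d; the 4 given values yield a linear system in the 4 coefficients.
Solving, s(x) = x³ + 5x² + 6x - 5.
The coefficient of x² is 5.

5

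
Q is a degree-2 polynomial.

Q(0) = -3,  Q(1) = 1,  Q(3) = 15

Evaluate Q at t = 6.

51

Write Q(t) = at² + bt + c; the 3 given values yield a linear system in the 3 coefficients.
Solving, Q(t) = t² + 3t - 3.
Then Q(6) = 51.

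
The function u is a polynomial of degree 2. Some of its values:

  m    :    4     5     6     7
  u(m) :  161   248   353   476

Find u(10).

First differences: 87, 105, 123. Second differences: 18, 18.
Level-2 differences are constant, so u has degree 2.
Fitting a degree-2 polynomial gives u(m) = 9m² + 6m - 7.
Then u(10) = 953.

953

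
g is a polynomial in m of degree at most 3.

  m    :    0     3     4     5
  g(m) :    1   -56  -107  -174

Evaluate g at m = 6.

Write g(m) = am³ + bm² + cm + d; the 4 given values yield a linear system in the 4 coefficients.
Solving, the leading coefficient vanishes, and g(m) = -8m² + 5m + 1.
Then g(6) = -257.

-257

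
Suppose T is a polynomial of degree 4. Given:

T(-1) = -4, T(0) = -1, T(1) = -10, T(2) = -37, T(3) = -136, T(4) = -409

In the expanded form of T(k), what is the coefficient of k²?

-4

First differences: 3, -9, -27, -99, -273. Second differences: -12, -18, -72, -174. Third differences: -6, -54, -102. Fourth differences: -48, -48.
Level-4 differences are constant, so T has degree 4.
Fitting a degree-4 polynomial gives T(k) = -2k^4 + 3k³ - 4k² - 6k - 1.
The coefficient of k² is -4.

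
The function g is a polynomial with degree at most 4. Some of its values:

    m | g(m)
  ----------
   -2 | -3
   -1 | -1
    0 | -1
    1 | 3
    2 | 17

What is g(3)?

47

Write g(m) = am^4 + bm³ + cm² + dm + e; the 5 given values yield a linear system in the 5 coefficients.
Solving, the leading coefficient vanishes, and g(m) = m³ + 2m² + m - 1.
Then g(3) = 47.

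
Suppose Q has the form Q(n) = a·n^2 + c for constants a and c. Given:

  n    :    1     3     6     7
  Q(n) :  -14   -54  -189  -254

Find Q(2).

From Q(1) = -14 and Q(3) = -54: 1a + c = -14 and 9a + c = -54.
Subtracting: 8a = -40, so a = -5; then c = -14 − (-5)·1 = -9.
So Q(n) = -5n² − 9, and Q(2) = -29.

-29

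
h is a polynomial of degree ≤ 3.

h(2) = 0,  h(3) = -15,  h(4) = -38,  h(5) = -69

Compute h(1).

First differences: -15, -23, -31. Second differences: -8, -8.
Level-2 differences are constant, so h has degree 2.
Fitting a degree-2 polynomial gives h(k) = -4k² + 5k + 6.
Then h(1) = 7.

7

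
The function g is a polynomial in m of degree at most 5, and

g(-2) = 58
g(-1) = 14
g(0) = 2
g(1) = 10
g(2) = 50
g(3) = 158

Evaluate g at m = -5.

Write g(m) = am^5 + bm^4 + cm³ + dm² + em + p; the 6 given values yield a linear system in the 6 coefficients.
Solving, the leading coefficient vanishes, and g(m) = m^4 + 9m² - 2m + 2.
Then g(-5) = 862.

862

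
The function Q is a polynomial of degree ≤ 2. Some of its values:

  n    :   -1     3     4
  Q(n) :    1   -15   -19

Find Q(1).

-7

Write Q(n) = an² + bn + c; the 3 given values yield a linear system in the 3 coefficients.
Solving, the leading coefficient vanishes, and Q(n) = -4n - 3.
Then Q(1) = -7.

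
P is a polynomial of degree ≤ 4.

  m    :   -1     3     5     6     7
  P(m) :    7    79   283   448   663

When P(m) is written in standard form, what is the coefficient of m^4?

Write P(m) = am^4 + bm³ + cm² + dm + e; the 5 given values yield a linear system in the 5 coefficients.
Solving, the leading coefficient vanishes, and P(m) = m³ + 7m² - 3m - 2.
The coefficient of m^4 is 0.

0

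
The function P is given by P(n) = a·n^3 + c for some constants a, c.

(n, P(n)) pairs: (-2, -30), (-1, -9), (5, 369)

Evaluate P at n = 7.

1023

From P(-2) = -30 and P(-1) = -9: -8a + c = -30 and -1a + c = -9.
Subtracting: 7a = 21, so a = 3; then c = -30 − 3·(-8) = -6.
So P(n) = 3n³ − 6, and P(7) = 1023.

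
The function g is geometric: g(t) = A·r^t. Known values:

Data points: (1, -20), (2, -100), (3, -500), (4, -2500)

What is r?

5

Consecutive ratio: -100/(-20) = 5, and -500/(-100) = 5, so r = 5.
Then A·5^1 = -20 gives A = -4, and g(t) = -4·5^t.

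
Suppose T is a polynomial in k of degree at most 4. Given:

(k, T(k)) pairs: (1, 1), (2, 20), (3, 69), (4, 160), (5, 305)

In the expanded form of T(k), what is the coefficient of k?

First differences: 19, 49, 91, 145. Second differences: 30, 42, 54. Third differences: 12, 12.
Level-3 differences are constant, so T has degree 3.
Fitting a degree-3 polynomial gives T(k) = 2k³ + 3k² - 4k.
The coefficient of k is -4.

-4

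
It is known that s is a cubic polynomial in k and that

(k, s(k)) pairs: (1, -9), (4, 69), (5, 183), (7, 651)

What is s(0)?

-7

Write s(k) = ak³ + bk² + ck + d; the 4 given values yield a linear system in the 4 coefficients.
Solving, s(k) = 3k³ - 8k² + 3k - 7.
The constant term is s(0) = -7.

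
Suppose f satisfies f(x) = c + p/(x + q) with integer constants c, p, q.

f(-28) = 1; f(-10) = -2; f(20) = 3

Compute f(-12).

-1

(f(x) − c)(x + q) = p for each data point; the three points give a linear system in c and q, then p follows.
Solving: c = 2, q = 4, p = 24, so f(x) = 2 + 24/(x + 4).
Then f(-12) = 2 + 24/(-8) = -1.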